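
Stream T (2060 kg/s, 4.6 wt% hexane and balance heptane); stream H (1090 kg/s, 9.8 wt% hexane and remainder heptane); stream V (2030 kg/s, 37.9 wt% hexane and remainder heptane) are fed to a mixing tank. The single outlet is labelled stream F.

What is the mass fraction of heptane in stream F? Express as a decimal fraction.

Total flow out = 2060 + 1090 + 2030 = 5180 kg/s.
heptane in = 2060×0.954 + 1090×0.902 + 2030×0.621 = 4209.1 kg/s.
heptane mass fraction in F = 4209.1/5180 = 0.813.

0.813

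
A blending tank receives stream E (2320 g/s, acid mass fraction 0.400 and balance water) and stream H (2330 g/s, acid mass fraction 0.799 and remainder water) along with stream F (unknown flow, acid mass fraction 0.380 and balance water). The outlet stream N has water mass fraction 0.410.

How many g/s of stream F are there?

219.9 g/s

Let F be the unknown flow. Total out = 4650 + F.
water balance: 1860.3 + 0.620·F = 0.410·(4650 + F)
(0.620 − 0.410)·F = 0.410×4650 − 1860.3 = 46.17
F = 46.17 / 0.210 = 219.86 g/s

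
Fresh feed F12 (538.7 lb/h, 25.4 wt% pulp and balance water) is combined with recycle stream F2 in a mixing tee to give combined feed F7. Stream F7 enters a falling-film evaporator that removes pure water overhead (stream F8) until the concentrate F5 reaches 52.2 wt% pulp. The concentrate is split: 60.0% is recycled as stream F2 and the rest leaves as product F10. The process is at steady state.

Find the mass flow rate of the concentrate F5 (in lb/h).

Overall pulp balance (none leaves overhead): pulp in fresh feed = pulp in product, i.e. 538.7×0.254 = (1−0.600)·F5·0.522.
F5 = 136.83/(0.522×0.400) = 655.32 lb/h.

655.3 lb/h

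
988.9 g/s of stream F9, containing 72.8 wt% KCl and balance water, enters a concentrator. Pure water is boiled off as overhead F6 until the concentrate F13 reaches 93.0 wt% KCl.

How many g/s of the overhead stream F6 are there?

KCl is conserved: 988.9×0.728 = 719.92 g/s all reports to the concentrate.
Concentrate = 719.92/(target fraction) = 774.11 g/s.
Overhead = 988.9 − 774.11 = 214.79 g/s.

214.8 g/s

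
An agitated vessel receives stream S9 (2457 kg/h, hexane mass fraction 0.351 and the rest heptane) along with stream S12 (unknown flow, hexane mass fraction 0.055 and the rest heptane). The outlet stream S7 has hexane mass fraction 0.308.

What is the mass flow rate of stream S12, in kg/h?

Let S12 be the unknown flow. Total out = 2457 + S12.
hexane balance: 862.41 + 0.055·S12 = 0.308·(2457 + S12)
(0.055 − 0.308)·S12 = 0.308×2457 − 862.41 = -105.65
S12 = -105.65 / -0.253 = 417.59 kg/h

417.6 kg/h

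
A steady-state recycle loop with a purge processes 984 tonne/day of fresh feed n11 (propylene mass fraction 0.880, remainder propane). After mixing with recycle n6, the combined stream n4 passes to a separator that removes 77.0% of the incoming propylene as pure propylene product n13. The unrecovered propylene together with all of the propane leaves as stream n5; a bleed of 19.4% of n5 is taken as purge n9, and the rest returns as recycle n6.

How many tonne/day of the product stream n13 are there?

818.5 tonne/day

propylene in n4: m_A = 984×0.880 + (1−0.194)·(1−0.770)·m_A, so m_A = 865.92/0.8146 = 1063 tonne/day.
Product n13 = 0.770×1063 = 818.49 tonne/day.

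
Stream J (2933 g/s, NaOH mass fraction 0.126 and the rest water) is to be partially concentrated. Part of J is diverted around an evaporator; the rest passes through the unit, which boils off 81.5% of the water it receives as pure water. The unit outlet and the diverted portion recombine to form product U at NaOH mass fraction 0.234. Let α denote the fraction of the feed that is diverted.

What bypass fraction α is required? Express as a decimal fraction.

0.352

All 2933×0.126 = 369.56 g/s of NaOH reaches U, so U = 369.56/0.234 = 1579.3 g/s and vapour = 1353.7 g/s.
The evaporator receives (1−α)·2933 of feed at 0.874 water and removes 0.815 of that water:
0.815×0.874×(1−α)×2933 = 1353.7
(1−α) = 1353.7/2089.2 = 0.6479;  α = 0.3521.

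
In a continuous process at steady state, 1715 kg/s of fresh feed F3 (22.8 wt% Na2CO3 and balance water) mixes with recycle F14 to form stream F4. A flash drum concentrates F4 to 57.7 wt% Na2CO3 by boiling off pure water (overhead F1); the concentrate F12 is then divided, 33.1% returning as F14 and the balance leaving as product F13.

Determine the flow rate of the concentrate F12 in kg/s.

1013 kg/s

Overall Na2CO3 balance (none leaves overhead): Na2CO3 in fresh feed = Na2CO3 in product, i.e. 1715×0.228 = (1−0.331)·F12·0.577.
F12 = 391.02/(0.577×0.669) = 1013 kg/s.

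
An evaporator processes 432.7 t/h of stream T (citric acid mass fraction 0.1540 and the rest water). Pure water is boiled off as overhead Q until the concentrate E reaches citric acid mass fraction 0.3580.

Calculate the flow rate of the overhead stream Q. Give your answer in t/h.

citric acid is conserved: 432.7×0.154 = 66.636 t/h all reports to the concentrate.
Concentrate = 66.636/(target fraction) = 186.13 t/h.
Overhead = 432.7 − 186.13 = 246.57 t/h.

246.6 t/h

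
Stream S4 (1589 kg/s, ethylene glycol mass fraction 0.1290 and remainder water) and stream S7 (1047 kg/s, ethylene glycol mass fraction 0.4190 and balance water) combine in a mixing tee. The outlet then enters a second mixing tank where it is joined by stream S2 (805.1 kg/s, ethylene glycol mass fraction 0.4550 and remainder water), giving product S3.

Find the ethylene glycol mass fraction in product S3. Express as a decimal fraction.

Overall, product flow = 3441.1 kg/s.
ethylene glycol in = 1589×0.129 + 1047×0.419 + 805.1×0.455 = 1010 kg/s.
ethylene glycol fraction in S3 = 0.2935.

0.2935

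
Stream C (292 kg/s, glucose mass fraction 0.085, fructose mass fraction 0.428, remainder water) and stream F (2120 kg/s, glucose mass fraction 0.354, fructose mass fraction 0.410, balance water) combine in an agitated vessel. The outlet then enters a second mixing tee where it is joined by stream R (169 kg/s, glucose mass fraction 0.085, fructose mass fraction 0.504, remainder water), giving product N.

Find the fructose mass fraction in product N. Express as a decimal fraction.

Overall, product flow = 2581 kg/s.
fructose in = 292×0.428 + 2120×0.410 + 169×0.504 = 1079.4 kg/s.
fructose fraction in N = 0.418.

0.418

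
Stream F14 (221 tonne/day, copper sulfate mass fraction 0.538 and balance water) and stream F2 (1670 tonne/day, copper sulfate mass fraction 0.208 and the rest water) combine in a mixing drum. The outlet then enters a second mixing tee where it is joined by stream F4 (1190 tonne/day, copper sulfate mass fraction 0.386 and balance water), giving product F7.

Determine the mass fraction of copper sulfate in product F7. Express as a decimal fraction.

Overall, product flow = 3081 tonne/day.
copper sulfate in = 221×0.538 + 1670×0.208 + 1190×0.386 = 925.6 tonne/day.
copper sulfate fraction in F7 = 0.300.

0.300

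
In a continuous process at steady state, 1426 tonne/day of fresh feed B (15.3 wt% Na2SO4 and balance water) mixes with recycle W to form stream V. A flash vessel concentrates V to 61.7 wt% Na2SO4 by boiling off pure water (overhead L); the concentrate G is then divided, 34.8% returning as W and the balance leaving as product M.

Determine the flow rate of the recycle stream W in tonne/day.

188.7 tonne/day

Overall Na2SO4 balance (none leaves overhead): Na2SO4 in fresh feed = Na2SO4 in product, i.e. 1426×0.153 = (1−0.348)·G·0.617.
G = 218.18/(0.617×0.652) = 542.35 tonne/day.
Recycle W = 0.348×542.35 = 188.74 tonne/day.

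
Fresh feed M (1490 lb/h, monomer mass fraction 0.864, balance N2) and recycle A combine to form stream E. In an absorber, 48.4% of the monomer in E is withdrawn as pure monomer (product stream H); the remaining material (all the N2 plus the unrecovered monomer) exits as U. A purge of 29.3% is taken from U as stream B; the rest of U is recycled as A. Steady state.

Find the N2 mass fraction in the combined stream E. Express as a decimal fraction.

N2 enters only via M and leaves only via the purge: 1490×0.136 = 0.293×(N2 in U), and the absorber passes all N2, so N2 in E = N2 in U = 691.6 lb/h.
monomer in E: m_A = 1490×0.864 + (1−0.293)·(1−0.484)·m_A, so m_A = 1287.4/0.6352 = 2026.7 lb/h.
E = 2026.7 + 691.6 = 2718.3 lb/h.
N2 fraction in E = 691.6/2718.3 = 0.254.

0.254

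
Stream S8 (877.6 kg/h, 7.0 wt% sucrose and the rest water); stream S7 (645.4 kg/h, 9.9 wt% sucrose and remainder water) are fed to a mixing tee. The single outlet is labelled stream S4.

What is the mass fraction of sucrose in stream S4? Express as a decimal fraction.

Total flow out = 877.6 + 645.4 = 1523 kg/h.
sucrose in = 877.6×0.070 + 645.4×0.099 = 125.33 kg/h.
sucrose mass fraction in S4 = 125.33/1523 = 0.082.

0.082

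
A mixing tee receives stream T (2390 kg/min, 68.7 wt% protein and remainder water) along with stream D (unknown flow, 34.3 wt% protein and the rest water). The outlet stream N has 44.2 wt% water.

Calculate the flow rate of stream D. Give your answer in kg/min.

1434 kg/min

Let D be the unknown flow. Total out = 2390 + D.
water balance: 748.07 + 0.657·D = 0.442·(2390 + D)
(0.657 − 0.442)·D = 0.442×2390 − 748.07 = 308.31
D = 308.31 / 0.215 = 1434 kg/min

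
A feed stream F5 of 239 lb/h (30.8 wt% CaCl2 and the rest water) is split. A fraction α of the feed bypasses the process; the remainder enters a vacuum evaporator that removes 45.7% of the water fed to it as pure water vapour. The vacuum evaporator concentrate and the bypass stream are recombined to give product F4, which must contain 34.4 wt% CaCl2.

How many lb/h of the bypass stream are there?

159.9 lb/h

All 239×0.308 = 73.612 lb/h of CaCl2 reaches F4, so F4 = 73.612/0.344 = 213.99 lb/h and vapour = 25.012 lb/h.
The evaporator receives (1−α)·239 of feed at 0.692 water and removes 0.457 of that water:
0.457×0.692×(1−α)×239 = 25.012
(1−α) = 25.012/75.582 = 0.3309;  α = 0.6691.
Bypass flow = 0.6691×239 = 159.91 lb/h.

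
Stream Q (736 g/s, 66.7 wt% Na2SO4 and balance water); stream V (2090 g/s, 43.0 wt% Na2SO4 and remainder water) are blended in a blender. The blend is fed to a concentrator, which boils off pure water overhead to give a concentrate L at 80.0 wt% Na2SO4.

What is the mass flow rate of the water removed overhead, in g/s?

Na2SO4 entering = 736×0.667 + 2090×0.430 = 1389.6 g/s.
All Na2SO4 reports to L, so L = 1389.6/0.800 = 1737 g/s.
Total feed = 2826 g/s; overhead = 2826 − 1737 = 1089 g/s.

1089 g/s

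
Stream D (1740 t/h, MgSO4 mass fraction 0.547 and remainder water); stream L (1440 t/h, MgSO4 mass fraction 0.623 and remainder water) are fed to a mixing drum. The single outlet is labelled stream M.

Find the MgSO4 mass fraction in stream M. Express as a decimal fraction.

0.581

Total flow out = 1740 + 1440 = 3180 t/h.
MgSO4 in = 1740×0.547 + 1440×0.623 = 1848.9 t/h.
MgSO4 mass fraction in M = 1848.9/3180 = 0.581.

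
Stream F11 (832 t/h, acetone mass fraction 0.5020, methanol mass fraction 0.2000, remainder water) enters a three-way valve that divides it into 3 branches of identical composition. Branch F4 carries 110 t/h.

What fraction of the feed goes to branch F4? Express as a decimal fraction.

0.132

Fraction to F4 = 110/832 = 0.1322.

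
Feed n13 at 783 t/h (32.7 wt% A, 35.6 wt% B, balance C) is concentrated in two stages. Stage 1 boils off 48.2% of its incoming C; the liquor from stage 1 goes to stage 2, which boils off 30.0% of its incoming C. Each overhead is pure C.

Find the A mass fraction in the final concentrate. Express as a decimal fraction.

C in feed = 783×0.317 = 248.21 t/h.
After stage 1: C left = (1−0.482)×248.21 = 128.57; stream total = 663.36 t/h.
After stage 2: C left = (1−0.300)×128.57 = 90.001; final concentrate = 624.79 t/h.
A fraction = 256.04/624.79 = 0.410.

0.410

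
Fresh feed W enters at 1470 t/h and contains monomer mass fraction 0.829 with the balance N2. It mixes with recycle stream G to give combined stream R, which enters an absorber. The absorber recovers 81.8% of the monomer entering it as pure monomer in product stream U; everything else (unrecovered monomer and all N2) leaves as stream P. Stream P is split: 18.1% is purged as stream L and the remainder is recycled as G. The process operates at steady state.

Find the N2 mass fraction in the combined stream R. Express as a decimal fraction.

N2 enters only via W and leaves only via the purge: 1470×0.171 = 0.181×(N2 in P), and the absorber passes all N2, so N2 in R = N2 in P = 1388.8 t/h.
monomer in R: m_A = 1470×0.829 + (1−0.181)·(1−0.818)·m_A, so m_A = 1218.6/0.8509 = 1432.1 t/h.
R = 1432.1 + 1388.8 = 2820.9 t/h.
N2 fraction in R = 1388.8/2820.9 = 0.492.

0.492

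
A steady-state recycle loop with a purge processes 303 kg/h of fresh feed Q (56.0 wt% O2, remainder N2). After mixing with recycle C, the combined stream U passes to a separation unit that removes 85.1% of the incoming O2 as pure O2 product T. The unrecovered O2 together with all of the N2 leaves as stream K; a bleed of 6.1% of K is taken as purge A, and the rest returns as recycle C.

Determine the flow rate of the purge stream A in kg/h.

N2 enters only via Q and leaves only via the purge: 303×0.440 = 0.061×(N2 in K), and the separation unit passes all N2, so N2 in U = N2 in K = 2185.6 kg/h.
O2 in U: m_A = 303×0.560 + (1−0.061)·(1−0.851)·m_A, so m_A = 169.68/0.8601 = 197.28 kg/h.
K = (1−0.851)×197.28 + 2185.6 = 2215 kg/h.
Purge A = 0.061×2215 = 135.11 kg/h.

135.1 kg/h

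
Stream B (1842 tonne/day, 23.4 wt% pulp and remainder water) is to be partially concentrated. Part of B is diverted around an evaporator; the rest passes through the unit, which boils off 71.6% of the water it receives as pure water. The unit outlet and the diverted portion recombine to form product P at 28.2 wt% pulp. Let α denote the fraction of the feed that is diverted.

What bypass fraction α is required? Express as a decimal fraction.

0.690

All 1842×0.234 = 431.03 tonne/day of pulp reaches P, so P = 431.03/0.282 = 1528.5 tonne/day and vapour = 313.53 tonne/day.
The evaporator receives (1−α)·1842 of feed at 0.766 water and removes 0.716 of that water:
0.716×0.766×(1−α)×1842 = 313.53
(1−α) = 313.53/1010.3 = 0.3103;  α = 0.6897.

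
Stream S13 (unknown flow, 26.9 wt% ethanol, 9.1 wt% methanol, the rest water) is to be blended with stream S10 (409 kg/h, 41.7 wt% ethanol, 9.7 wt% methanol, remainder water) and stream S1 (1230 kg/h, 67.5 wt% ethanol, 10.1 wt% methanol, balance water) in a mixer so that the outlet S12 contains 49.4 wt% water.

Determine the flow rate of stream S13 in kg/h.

Let S13 be the unknown flow. Total out = 1639 + S13.
water balance: 474.29 + 0.640·S13 = 0.494·(1639 + S13)
(0.640 − 0.494)·S13 = 0.494×1639 − 474.29 = 335.37
S13 = 335.37 / 0.146 = 2297.1 kg/h

2297 kg/h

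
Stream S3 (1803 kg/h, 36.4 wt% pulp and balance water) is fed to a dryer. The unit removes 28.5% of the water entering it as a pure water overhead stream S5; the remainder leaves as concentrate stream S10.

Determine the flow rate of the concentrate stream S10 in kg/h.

1476 kg/h

water entering = 1803×0.636 = 1146.7 kg/h; overhead removed = 0.285×1146.7 = 326.81 kg/h.
Concentrate = 1803 − 326.81 = 1476.2 kg/h.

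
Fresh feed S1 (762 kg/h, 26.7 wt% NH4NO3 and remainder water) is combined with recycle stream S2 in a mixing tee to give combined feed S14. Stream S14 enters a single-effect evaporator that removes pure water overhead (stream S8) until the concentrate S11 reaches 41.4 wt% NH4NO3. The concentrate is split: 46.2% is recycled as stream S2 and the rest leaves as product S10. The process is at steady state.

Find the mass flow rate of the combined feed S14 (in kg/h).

1184 kg/h

Overall NH4NO3 balance (none leaves overhead): NH4NO3 in fresh feed = NH4NO3 in product, i.e. 762×0.267 = (1−0.462)·S11·0.414.
S11 = 203.45/(0.414×0.538) = 913.45 kg/h.
Recycle S2 = 0.462×913.45 = 422.01 kg/h.
Combined feed S14 = 762 + 422.01 = 1184 kg/h.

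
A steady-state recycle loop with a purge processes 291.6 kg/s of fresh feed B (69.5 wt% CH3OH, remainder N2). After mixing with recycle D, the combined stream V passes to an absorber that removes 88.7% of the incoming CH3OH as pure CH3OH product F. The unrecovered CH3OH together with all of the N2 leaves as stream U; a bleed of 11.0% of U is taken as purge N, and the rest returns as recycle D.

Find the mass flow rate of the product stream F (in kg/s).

CH3OH in V: m_A = 291.6×0.695 + (1−0.110)·(1−0.887)·m_A, so m_A = 202.66/0.8994 = 225.32 kg/s.
Product F = 0.887×225.32 = 199.86 kg/s.

199.9 kg/s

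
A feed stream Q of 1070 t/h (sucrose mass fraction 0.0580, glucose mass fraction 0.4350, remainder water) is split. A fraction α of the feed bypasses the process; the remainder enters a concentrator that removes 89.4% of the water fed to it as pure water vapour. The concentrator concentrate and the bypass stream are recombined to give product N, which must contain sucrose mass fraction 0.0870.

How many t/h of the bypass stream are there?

283.1 t/h

All 1070×0.058 = 62.06 t/h of sucrose reaches N, so N = 62.06/0.087 = 713.33 t/h and vapour = 356.67 t/h.
The evaporator receives (1−α)·1070 of feed at 0.507 water and removes 0.894 of that water:
0.894×0.507×(1−α)×1070 = 356.67
(1−α) = 356.67/484.99 = 0.7354;  α = 0.2646.
Bypass flow = 0.2646×1070 = 283.1 t/h.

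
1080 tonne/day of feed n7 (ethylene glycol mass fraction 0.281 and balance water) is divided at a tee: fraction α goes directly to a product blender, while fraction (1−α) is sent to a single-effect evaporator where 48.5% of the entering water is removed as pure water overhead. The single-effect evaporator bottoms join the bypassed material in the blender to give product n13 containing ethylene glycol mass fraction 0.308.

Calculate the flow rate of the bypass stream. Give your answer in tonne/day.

All 1080×0.281 = 303.48 tonne/day of ethylene glycol reaches n13, so n13 = 303.48/0.308 = 985.32 tonne/day and vapour = 94.675 tonne/day.
The evaporator receives (1−α)·1080 of feed at 0.719 water and removes 0.485 of that water:
0.485×0.719×(1−α)×1080 = 94.675
(1−α) = 94.675/376.61 = 0.2514;  α = 0.7486.
Bypass flow = 0.7486×1080 = 808.5 tonne/day.

808.5 tonne/day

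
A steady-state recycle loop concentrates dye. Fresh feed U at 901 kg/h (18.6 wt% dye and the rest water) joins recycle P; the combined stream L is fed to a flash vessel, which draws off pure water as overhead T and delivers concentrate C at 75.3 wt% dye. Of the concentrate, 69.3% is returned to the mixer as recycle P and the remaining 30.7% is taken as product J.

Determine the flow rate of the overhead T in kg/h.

Overall dye balance (none leaves overhead): dye in fresh feed = dye in product, i.e. 901×0.186 = (1−0.693)·C·0.753.
C = 167.59/(0.753×0.307) = 724.94 kg/h.
Recycle P = 0.693×724.94 = 502.39 kg/h.
Combined feed L = 901 + 502.39 = 1403.4 kg/h.
Overhead T = L − C = 1403.4 − 724.94 = 678.44 kg/h.

678.4 kg/h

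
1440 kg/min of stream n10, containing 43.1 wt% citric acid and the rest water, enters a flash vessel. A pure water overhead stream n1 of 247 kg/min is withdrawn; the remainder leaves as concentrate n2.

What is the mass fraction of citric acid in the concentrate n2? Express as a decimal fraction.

0.520

citric acid is not removed: 1440×0.431 = 620.64 kg/min of citric acid enters n2.
Concentrate = 1440 − 247 = 1193 kg/min.
Mass fraction = 620.64/1193 = 0.520.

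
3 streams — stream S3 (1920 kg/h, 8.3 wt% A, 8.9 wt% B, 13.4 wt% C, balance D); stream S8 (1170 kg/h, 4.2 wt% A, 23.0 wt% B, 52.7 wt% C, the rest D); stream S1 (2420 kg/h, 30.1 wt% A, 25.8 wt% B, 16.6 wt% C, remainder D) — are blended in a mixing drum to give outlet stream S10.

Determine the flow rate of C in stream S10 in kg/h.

C out = C in = 1920×0.134 + 1170×0.527 + 2420×0.166 = 1275.6 kg/h.

1276 kg/h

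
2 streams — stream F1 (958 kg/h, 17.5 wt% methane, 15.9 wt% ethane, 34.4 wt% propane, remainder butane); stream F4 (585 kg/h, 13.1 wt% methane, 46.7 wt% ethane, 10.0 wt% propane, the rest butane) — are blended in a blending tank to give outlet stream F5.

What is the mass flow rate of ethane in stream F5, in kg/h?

425.5 kg/h

ethane out = ethane in = 958×0.159 + 585×0.467 = 425.52 kg/h.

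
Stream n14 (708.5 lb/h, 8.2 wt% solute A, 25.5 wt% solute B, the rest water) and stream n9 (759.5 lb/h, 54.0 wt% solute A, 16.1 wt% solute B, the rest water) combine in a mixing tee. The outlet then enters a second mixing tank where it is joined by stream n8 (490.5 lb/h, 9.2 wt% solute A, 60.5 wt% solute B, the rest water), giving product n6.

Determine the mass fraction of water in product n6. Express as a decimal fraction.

Overall, product flow = 1958.5 lb/h.
water in = 708.5×0.663 + 759.5×0.299 + 490.5×0.303 = 845.45 lb/h.
water fraction in n6 = 0.432.

0.432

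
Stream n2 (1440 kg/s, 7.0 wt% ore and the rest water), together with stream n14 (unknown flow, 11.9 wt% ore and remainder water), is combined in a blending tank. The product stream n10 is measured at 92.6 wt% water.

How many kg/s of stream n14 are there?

Let n14 be the unknown flow. Total out = 1440 + n14.
water balance: 1339.2 + 0.881·n14 = 0.926·(1440 + n14)
(0.881 − 0.926)·n14 = 0.926×1440 − 1339.2 = -5.76
n14 = -5.76 / -0.045 = 128 kg/s

128 kg/s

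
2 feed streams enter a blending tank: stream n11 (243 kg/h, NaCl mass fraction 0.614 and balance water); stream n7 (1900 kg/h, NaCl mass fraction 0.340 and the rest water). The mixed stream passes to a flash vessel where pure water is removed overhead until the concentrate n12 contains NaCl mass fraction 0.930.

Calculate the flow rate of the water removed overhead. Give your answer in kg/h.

NaCl entering = 243×0.614 + 1900×0.340 = 795.2 kg/h.
All NaCl reports to n12, so n12 = 795.2/0.930 = 855.06 kg/h.
Total feed = 2143 kg/h; overhead = 2143 − 855.06 = 1287.9 kg/h.

1288 kg/h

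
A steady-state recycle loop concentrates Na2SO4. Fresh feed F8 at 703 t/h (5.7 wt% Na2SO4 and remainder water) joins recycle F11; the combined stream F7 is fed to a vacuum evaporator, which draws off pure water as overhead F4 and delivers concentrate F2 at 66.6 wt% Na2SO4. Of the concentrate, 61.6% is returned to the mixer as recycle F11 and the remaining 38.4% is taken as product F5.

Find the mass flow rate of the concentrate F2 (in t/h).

Overall Na2SO4 balance (none leaves overhead): Na2SO4 in fresh feed = Na2SO4 in product, i.e. 703×0.057 = (1−0.616)·F2·0.666.
F2 = 40.071/(0.666×0.384) = 156.68 t/h.

156.7 t/h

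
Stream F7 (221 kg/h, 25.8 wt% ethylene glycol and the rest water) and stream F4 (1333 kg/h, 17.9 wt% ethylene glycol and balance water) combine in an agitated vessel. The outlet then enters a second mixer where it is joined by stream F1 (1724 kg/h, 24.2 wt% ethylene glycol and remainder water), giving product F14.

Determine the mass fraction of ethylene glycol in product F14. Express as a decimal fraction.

0.217

Overall, product flow = 3278 kg/h.
ethylene glycol in = 221×0.258 + 1333×0.179 + 1724×0.242 = 712.83 kg/h.
ethylene glycol fraction in F14 = 0.217.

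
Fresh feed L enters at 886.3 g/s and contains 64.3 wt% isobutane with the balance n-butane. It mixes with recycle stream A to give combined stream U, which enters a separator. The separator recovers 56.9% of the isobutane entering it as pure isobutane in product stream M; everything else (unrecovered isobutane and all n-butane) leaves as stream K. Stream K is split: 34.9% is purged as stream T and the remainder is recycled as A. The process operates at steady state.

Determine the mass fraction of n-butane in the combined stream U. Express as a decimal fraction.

n-butane enters only via L and leaves only via the purge: 886.3×0.357 = 0.349×(n-butane in K), and the separator passes all n-butane, so n-butane in U = n-butane in K = 906.62 g/s.
isobutane in U: m_A = 886.3×0.643 + (1−0.349)·(1−0.569)·m_A, so m_A = 569.89/0.7194 = 792.15 g/s.
U = 792.15 + 906.62 = 1698.8 g/s.
n-butane fraction in U = 906.62/1698.8 = 0.5337.

0.5337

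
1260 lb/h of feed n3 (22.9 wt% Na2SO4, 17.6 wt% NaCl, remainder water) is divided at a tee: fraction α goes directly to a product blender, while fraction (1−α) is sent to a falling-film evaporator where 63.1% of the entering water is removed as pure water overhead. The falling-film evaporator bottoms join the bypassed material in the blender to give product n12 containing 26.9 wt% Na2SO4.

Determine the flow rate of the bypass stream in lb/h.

All 1260×0.229 = 288.54 lb/h of Na2SO4 reaches n12, so n12 = 288.54/0.269 = 1072.6 lb/h and vapour = 187.36 lb/h.
The evaporator receives (1−α)·1260 of feed at 0.595 water and removes 0.631 of that water:
0.631×0.595×(1−α)×1260 = 187.36
(1−α) = 187.36/473.06 = 0.3961;  α = 0.6039.
Bypass flow = 0.6039×1260 = 760.96 lb/h.

761 lb/h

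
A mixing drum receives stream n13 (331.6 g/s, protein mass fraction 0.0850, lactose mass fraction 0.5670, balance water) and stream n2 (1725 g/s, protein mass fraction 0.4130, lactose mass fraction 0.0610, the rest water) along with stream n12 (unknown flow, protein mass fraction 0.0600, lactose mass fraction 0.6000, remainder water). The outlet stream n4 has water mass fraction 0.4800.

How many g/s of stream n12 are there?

254.1 g/s

Let n12 be the unknown flow. Total out = 2056.6 + n12.
water balance: 1022.7 + 0.340·n12 = 0.480·(2056.6 + n12)
(0.340 − 0.480)·n12 = 0.480×2056.6 − 1022.7 = -35.579
n12 = -35.579 / -0.140 = 254.13 g/s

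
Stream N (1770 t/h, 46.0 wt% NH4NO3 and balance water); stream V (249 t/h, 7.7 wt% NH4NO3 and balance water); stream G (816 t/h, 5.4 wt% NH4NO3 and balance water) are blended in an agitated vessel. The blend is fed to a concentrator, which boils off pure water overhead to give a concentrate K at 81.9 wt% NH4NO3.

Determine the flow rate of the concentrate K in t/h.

NH4NO3 entering = 1770×0.460 + 249×0.077 + 816×0.054 = 877.44 t/h.
All NH4NO3 reports to K, so K = 877.44/0.819 = 1071.4 t/h.

1071 t/h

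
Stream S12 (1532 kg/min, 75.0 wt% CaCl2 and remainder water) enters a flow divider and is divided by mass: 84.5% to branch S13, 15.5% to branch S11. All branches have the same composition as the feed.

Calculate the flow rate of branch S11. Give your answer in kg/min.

Branch S11 flow = 0.155×1532 = 237.46 kg/min.

237.5 kg/min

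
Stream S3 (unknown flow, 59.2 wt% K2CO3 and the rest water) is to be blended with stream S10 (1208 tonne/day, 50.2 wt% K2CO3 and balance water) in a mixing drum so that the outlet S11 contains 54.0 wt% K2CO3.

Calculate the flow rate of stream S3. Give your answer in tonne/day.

Let S3 be the unknown flow. Total out = 1208 + S3.
K2CO3 balance: 606.42 + 0.592·S3 = 0.540·(1208 + S3)
(0.592 − 0.540)·S3 = 0.540×1208 − 606.42 = 45.904
S3 = 45.904 / 0.052 = 882.77 tonne/day

882.8 tonne/day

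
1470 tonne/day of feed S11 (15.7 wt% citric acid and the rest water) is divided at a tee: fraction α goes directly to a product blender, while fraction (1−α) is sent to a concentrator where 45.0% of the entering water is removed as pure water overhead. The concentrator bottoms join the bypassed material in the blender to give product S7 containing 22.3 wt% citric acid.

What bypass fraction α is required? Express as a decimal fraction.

0.220

All 1470×0.157 = 230.79 tonne/day of citric acid reaches S7, so S7 = 230.79/0.223 = 1034.9 tonne/day and vapour = 435.07 tonne/day.
The evaporator receives (1−α)·1470 of feed at 0.843 water and removes 0.450 of that water:
0.450×0.843×(1−α)×1470 = 435.07
(1−α) = 435.07/557.64 = 0.7802;  α = 0.2198.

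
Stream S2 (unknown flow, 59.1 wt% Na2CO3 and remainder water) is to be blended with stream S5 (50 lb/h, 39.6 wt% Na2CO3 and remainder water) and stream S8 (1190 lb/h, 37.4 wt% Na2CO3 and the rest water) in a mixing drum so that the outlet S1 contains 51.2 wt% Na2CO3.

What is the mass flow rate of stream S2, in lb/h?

Let S2 be the unknown flow. Total out = 1240 + S2.
Na2CO3 balance: 464.86 + 0.591·S2 = 0.512·(1240 + S2)
(0.591 − 0.512)·S2 = 0.512×1240 − 464.86 = 170.02
S2 = 170.02 / 0.079 = 2152.2 lb/h

2152 lb/h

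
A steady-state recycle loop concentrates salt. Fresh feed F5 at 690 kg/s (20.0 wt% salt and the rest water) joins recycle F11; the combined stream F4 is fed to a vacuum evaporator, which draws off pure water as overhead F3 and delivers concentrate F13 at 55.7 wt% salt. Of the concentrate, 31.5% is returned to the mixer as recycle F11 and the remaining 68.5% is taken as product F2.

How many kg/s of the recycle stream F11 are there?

113.9 kg/s

Overall salt balance (none leaves overhead): salt in fresh feed = salt in product, i.e. 690×0.200 = (1−0.315)·F13·0.557.
F13 = 138/(0.557×0.685) = 361.69 kg/s.
Recycle F11 = 0.315×361.69 = 113.93 kg/s.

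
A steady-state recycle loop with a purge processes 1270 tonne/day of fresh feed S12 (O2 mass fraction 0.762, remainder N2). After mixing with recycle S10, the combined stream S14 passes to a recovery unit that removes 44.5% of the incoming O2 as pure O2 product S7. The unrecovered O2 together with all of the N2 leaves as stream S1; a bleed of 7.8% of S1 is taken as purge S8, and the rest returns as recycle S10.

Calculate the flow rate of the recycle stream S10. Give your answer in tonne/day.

N2 enters only via S12 and leaves only via the purge: 1270×0.238 = 0.078×(N2 in S1), and the recovery unit passes all N2, so N2 in S14 = N2 in S1 = 3875.1 tonne/day.
O2 in S14: m_A = 1270×0.762 + (1−0.078)·(1−0.445)·m_A, so m_A = 967.74/0.4883 = 1981.9 tonne/day.
S1 = (1−0.445)×1981.9 + 3875.1 = 4975.1 tonne/day.
Recycle S10 = (1−0.078)×4975.1 = 4587 tonne/day.

4587 tonne/day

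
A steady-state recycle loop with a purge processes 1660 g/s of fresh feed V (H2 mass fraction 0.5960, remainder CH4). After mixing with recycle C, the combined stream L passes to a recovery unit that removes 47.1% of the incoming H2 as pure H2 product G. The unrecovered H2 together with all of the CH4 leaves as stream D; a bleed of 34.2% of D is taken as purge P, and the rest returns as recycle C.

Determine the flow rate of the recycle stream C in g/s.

1819 g/s

CH4 enters only via V and leaves only via the purge: 1660×0.404 = 0.342×(CH4 in D), and the recovery unit passes all CH4, so CH4 in L = CH4 in D = 1960.9 g/s.
H2 in L: m_A = 1660×0.596 + (1−0.342)·(1−0.471)·m_A, so m_A = 989.36/0.6519 = 1517.6 g/s.
D = (1−0.471)×1517.6 + 1960.9 = 2763.8 g/s.
Recycle C = (1−0.342)×2763.8 = 1818.5 g/s.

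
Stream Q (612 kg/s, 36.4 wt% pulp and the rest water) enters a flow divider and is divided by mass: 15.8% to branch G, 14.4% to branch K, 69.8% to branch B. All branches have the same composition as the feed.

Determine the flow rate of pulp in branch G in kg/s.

35.2 kg/s

Branch G total = 0.158×612 = 96.696 kg/s.
pulp in G = 0.364×96.696 = 35.197 kg/s.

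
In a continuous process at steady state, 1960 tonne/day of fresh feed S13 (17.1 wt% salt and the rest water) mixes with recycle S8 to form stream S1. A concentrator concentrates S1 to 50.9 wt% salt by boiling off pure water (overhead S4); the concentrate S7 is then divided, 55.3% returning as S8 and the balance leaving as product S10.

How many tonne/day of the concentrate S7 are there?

Overall salt balance (none leaves overhead): salt in fresh feed = salt in product, i.e. 1960×0.171 = (1−0.553)·S7·0.509.
S7 = 335.16/(0.509×0.447) = 1473.1 tonne/day.

1473 tonne/day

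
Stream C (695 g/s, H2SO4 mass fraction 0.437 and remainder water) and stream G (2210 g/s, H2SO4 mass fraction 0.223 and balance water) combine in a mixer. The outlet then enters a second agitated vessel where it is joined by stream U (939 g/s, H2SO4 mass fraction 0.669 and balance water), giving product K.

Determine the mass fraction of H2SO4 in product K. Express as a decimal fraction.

Overall, product flow = 3844 g/s.
H2SO4 in = 695×0.437 + 2210×0.223 + 939×0.669 = 1424.7 g/s.
H2SO4 fraction in K = 0.371.

0.371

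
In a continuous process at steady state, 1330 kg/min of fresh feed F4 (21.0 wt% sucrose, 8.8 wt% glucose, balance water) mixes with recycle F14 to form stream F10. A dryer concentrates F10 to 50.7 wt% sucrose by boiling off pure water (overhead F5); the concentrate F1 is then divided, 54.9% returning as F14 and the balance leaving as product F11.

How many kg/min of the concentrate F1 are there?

1221 kg/min

Overall sucrose balance (none leaves overhead): sucrose in fresh feed = sucrose in product, i.e. 1330×0.210 = (1−0.549)·F1·0.507.
F1 = 279.3/(0.507×0.451) = 1221.5 kg/min.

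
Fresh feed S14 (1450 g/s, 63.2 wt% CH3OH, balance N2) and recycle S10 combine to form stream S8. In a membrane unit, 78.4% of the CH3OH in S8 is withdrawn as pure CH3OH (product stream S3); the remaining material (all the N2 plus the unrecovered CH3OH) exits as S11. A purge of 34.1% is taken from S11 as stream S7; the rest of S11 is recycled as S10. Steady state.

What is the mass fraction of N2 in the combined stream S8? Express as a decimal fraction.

0.5942

N2 enters only via S14 and leaves only via the purge: 1450×0.368 = 0.341×(N2 in S11), and the membrane unit passes all N2, so N2 in S8 = N2 in S11 = 1564.8 g/s.
CH3OH in S8: m_A = 1450×0.632 + (1−0.341)·(1−0.784)·m_A, so m_A = 916.4/0.8577 = 1068.5 g/s.
S8 = 1068.5 + 1564.8 = 2633.3 g/s.
N2 fraction in S8 = 1564.8/2633.3 = 0.5942.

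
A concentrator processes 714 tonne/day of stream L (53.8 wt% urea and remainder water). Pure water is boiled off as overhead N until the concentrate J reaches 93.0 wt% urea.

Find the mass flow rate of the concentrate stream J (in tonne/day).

413 tonne/day

urea is conserved: 714×0.538 = 384.13 tonne/day all reports to the concentrate.
Concentrate = 384.13/(target fraction) = 413.05 tonne/day.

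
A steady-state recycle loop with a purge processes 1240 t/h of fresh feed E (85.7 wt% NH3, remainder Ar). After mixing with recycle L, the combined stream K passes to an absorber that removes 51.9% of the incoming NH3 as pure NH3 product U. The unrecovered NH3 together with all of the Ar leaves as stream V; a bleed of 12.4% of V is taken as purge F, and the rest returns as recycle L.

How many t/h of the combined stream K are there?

Ar enters only via E and leaves only via the purge: 1240×0.143 = 0.124×(Ar in V), and the absorber passes all Ar, so Ar in K = Ar in V = 1430 t/h.
NH3 in K: m_A = 1240×0.857 + (1−0.124)·(1−0.519)·m_A, so m_A = 1062.7/0.5786 = 1836.5 t/h.
K = 1836.5 + 1430 = 3266.5 t/h.

3267 t/h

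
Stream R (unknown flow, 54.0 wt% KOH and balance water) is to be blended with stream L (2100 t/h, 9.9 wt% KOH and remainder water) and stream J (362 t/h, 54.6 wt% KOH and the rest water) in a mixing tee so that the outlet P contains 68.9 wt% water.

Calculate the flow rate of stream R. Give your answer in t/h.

1573 t/h

Let R be the unknown flow. Total out = 2462 + R.
water balance: 2056.4 + 0.460·R = 0.689·(2462 + R)
(0.460 − 0.689)·R = 0.689×2462 − 2056.4 = -360.13
R = -360.13 / -0.229 = 1572.6 t/h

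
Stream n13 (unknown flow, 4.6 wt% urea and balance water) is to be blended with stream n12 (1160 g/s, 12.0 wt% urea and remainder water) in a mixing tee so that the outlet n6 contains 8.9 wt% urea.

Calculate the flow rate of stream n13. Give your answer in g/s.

836.3 g/s

Let n13 be the unknown flow. Total out = 1160 + n13.
urea balance: 139.2 + 0.046·n13 = 0.089·(1160 + n13)
(0.046 − 0.089)·n13 = 0.089×1160 − 139.2 = -35.96
n13 = -35.96 / -0.043 = 836.28 g/s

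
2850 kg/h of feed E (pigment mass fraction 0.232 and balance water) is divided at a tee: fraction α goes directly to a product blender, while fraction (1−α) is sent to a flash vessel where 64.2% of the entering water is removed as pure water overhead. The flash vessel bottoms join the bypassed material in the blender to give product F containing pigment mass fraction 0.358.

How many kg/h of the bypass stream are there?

815.6 kg/h

All 2850×0.232 = 661.2 kg/h of pigment reaches F, so F = 661.2/0.358 = 1846.9 kg/h and vapour = 1003.1 kg/h.
The evaporator receives (1−α)·2850 of feed at 0.768 water and removes 0.642 of that water:
0.642×0.768×(1−α)×2850 = 1003.1
(1−α) = 1003.1/1405.2 = 0.7138;  α = 0.2862.
Bypass flow = 0.2862×2850 = 815.6 kg/h.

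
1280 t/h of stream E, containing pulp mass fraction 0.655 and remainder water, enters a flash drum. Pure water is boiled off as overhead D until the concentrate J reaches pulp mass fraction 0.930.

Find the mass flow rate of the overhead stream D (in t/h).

pulp is conserved: 1280×0.655 = 838.4 t/h all reports to the concentrate.
Concentrate = 838.4/(target fraction) = 901.51 t/h.
Overhead = 1280 − 901.51 = 378.49 t/h.

378.5 t/h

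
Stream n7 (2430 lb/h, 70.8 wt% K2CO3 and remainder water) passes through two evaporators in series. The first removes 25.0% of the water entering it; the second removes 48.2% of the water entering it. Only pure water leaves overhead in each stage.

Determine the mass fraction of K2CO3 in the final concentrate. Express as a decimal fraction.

0.862

water in feed = 2430×0.292 = 709.56 lb/h.
After stage 1: water left = (1−0.250)×709.56 = 532.17; stream total = 2252.6 lb/h.
After stage 2: water left = (1−0.482)×532.17 = 275.66; final concentrate = 1996.1 lb/h.
K2CO3 fraction = 1720.4/1996.1 = 0.862.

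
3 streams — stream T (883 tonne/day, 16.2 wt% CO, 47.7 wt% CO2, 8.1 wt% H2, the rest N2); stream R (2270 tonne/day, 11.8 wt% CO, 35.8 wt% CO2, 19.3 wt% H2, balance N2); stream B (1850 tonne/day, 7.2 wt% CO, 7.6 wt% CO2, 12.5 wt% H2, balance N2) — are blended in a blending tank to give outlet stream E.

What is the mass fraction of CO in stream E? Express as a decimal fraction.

0.1088

Total flow out = 883 + 2270 + 1850 = 5003 tonne/day.
CO in = 883×0.162 + 2270×0.118 + 1850×0.072 = 544.11 tonne/day.
CO mass fraction in E = 544.11/5003 = 0.1088.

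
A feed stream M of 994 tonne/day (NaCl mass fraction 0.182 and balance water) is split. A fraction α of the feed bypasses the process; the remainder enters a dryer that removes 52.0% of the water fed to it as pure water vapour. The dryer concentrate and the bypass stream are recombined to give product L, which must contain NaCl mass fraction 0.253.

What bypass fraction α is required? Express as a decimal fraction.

All 994×0.182 = 180.91 tonne/day of NaCl reaches L, so L = 180.91/0.253 = 715.05 tonne/day and vapour = 278.95 tonne/day.
The evaporator receives (1−α)·994 of feed at 0.818 water and removes 0.520 of that water:
0.520×0.818×(1−α)×994 = 278.95
(1−α) = 278.95/422.81 = 0.6598;  α = 0.3402.

0.340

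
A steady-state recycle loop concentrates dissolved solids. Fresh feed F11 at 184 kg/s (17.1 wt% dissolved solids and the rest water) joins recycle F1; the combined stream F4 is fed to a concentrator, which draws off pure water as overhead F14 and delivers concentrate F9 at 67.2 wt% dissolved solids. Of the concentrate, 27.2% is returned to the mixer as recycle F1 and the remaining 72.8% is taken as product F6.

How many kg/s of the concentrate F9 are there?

Overall dissolved solids balance (none leaves overhead): dissolved solids in fresh feed = dissolved solids in product, i.e. 184×0.171 = (1−0.272)·F9·0.672.
F9 = 31.464/(0.672×0.728) = 64.315 kg/s.

64.32 kg/s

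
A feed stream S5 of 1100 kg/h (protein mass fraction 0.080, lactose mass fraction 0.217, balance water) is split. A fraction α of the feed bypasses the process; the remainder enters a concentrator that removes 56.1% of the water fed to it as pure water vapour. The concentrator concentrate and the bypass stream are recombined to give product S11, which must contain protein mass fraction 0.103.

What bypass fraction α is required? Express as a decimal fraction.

All 1100×0.080 = 88 kg/h of protein reaches S11, so S11 = 88/0.103 = 854.37 kg/h and vapour = 245.63 kg/h.
The evaporator receives (1−α)·1100 of feed at 0.703 water and removes 0.561 of that water:
0.561×0.703×(1−α)×1100 = 245.63
(1−α) = 245.63/433.82 = 0.5662;  α = 0.4338.

0.434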